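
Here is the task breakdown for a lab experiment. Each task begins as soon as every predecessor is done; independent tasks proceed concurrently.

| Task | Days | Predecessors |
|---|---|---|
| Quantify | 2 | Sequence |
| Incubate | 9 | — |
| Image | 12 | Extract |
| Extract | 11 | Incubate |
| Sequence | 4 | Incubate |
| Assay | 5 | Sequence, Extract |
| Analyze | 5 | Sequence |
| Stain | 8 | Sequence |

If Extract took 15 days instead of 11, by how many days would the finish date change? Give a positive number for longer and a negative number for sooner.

4

The binding path is Incubate→Extract→Image = 9+11+12 = 32; finish at 32 days.
Extract is on the critical path; changing it to 15 makes that path 36 days.
That remains the longest chain; total 36 days.
Change in finish: 36 − 32 = +4 days.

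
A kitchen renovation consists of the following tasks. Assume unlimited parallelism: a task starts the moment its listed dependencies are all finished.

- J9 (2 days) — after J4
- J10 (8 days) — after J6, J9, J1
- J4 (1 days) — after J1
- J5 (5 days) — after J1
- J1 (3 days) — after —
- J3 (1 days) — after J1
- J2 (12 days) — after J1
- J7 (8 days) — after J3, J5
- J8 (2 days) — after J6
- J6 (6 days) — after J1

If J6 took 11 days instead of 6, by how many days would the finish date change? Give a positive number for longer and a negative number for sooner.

5

The binding path is J1→J6→J10 = 3+6+8 = 17; finish at 17 days.
Since J6 is critical, the +5 change carries straight to that chain (now 22 days).
That remains the longest chain; total 22 days.
Change in finish: 22 − 17 = +5 days.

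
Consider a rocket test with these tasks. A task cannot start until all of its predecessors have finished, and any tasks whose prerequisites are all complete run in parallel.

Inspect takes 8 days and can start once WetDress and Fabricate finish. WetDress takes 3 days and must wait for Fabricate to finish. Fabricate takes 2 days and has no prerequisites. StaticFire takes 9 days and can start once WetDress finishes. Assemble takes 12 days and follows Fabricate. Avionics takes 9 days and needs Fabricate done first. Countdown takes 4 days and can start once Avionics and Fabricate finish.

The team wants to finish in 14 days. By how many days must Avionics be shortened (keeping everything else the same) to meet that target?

1

Current finish: 15 days; target: 14.
Avionics is on every critical path, so each day cut from Avionics cuts the finish by one (this holds down to a finish of 14).
Need 15 − 14 = 1 day off Avionics → Avionics becomes 8 days, finish becomes 14.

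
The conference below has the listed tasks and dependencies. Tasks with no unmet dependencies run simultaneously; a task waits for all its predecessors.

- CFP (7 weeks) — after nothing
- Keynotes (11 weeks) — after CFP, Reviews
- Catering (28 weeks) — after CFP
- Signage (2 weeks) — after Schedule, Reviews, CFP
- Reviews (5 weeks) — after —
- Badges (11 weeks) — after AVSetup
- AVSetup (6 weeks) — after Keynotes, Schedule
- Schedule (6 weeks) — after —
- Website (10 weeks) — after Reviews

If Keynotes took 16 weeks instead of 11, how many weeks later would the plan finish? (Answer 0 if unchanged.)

Baseline: CFP→Keynotes→AVSetup→Badges = 7+11+6+11 = 35 → 35 weeks.
Since Keynotes is critical, the +5 change carries straight to that chain (now 40 weeks).
That remains the longest chain; total 40 weeks.
Change in finish: 40 − 35 = +5 weeks.

5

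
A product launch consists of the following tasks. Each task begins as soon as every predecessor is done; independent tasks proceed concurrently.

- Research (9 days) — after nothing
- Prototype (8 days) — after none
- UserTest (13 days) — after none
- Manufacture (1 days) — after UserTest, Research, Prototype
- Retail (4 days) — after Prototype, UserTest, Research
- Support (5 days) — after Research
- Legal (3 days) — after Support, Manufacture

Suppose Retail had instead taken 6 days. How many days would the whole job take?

19

Actual critical path: UserTest→Retail = 13+4 = 17 ⇒ 17 days.
Since Retail is critical, the +2 change carries straight to that chain (now 19 days).
That remains the longest chain; total 19 days.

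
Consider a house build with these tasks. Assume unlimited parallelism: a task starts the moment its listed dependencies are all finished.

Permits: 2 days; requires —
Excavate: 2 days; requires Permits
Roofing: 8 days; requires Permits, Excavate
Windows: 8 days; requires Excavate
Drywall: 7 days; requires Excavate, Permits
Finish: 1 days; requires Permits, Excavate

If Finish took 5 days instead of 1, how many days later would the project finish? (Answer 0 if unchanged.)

The binding path is Permits→Excavate→Roofing = 2+2+8 = 12; finish at 12 days.
Finish is off the critical path — its longest chain is 5 days, giving 7 of slack.
No other chain overtakes it, so the finish is 12 days.
Change in finish: 12 − 12 = +0 days.

0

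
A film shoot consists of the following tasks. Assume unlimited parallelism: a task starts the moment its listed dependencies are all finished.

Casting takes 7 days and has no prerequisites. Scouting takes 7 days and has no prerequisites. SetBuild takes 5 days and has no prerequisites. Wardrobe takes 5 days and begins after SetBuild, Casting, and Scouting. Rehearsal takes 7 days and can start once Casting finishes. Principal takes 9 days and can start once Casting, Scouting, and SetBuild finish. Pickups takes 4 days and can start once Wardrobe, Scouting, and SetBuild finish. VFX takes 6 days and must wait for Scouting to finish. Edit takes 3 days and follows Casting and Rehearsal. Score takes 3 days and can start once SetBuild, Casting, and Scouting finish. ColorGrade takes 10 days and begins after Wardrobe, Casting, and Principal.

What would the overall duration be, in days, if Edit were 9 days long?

Baseline: Casting→Principal→ColorGrade = 7+9+10 = 26 → 26 days.
The longest path through Edit is only 17 days, so Edit has float 9.
That remains the longest chain; total 26 days.

26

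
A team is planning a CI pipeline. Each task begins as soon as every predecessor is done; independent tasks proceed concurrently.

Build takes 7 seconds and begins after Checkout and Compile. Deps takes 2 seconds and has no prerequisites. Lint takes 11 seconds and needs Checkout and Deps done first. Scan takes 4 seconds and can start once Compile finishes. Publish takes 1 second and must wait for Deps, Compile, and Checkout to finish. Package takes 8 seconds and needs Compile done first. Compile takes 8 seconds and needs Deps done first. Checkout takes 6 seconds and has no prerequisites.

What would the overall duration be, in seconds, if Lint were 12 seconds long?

Actual critical path: Deps→Compile→Package = 2+8+8 = 18 ⇒ 18 seconds.
Lint is off the critical path — its longest chain is 17 seconds, giving 1 of slack.
New critical path: Checkout→Lint = 6+12 = 18 ⇒ 18 seconds.

18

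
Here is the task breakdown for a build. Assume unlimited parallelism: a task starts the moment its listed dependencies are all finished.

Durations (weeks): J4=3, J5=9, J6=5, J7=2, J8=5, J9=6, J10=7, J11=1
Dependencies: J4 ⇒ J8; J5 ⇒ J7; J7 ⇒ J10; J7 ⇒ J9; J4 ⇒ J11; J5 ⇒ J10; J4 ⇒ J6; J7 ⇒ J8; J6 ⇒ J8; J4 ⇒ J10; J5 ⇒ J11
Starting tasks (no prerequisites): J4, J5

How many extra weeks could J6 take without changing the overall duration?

J5→J7→J10 = 9+2+7 = 18 sets the makespan at 18 weeks.
Longest path through J6: 13 weeks (earliest finish 8, latest finish 13).
Float = 18 − 13 = 5.

5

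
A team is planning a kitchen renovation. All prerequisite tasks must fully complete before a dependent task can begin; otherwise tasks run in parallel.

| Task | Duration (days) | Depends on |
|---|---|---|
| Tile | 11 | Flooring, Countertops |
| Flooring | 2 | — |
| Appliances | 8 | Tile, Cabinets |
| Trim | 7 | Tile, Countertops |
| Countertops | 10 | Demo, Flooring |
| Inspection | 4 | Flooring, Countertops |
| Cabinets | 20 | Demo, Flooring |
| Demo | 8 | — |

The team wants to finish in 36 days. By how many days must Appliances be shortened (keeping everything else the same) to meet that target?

1

Current finish: 37 days; target: 36.
Appliances is on every critical path, so each day cut from Appliances cuts the finish by one (this holds down to a finish of 36).
Need 37 − 36 = 1 day off Appliances → Appliances becomes 7 days, finish becomes 36.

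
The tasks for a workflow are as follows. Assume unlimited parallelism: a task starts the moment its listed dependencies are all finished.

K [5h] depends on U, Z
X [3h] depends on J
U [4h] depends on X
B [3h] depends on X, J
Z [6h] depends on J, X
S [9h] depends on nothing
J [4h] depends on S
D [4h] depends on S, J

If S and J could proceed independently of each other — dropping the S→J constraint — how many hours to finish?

With the dependency in place, S→J→X→Z→K = 9+4+3+6+5 = 27 sets the finish at 27 hours.
Without S→J, J's earliest start moves from 9 to 0.
New critical path: J→X→Z→K = 4+3+6+5 = 18 ⇒ 18 hours.

18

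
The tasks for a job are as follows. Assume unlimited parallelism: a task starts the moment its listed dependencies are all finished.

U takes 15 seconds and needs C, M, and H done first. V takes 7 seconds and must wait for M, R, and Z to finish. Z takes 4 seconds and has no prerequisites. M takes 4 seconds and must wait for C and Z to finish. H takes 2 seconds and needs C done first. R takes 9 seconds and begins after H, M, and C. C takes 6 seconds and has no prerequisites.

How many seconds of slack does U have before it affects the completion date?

The longest chain is C→M→R→V = 6+4+9+7 = 26; overall finish 26 seconds.
U finishes as early as 25 and must finish by 26.
So U can slip 26 − 25 = 1 second.

1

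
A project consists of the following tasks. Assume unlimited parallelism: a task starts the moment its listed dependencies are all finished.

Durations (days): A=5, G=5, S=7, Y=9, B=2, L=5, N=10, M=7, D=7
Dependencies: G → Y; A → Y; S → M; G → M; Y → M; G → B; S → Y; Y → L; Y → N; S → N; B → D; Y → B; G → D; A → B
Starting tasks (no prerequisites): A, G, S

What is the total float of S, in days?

0

S→Y→N = 7+9+10 = 26 sets the makespan at 26 days.
Longest path through S: 26 days (earliest finish 7, latest finish 7).
Slack of S = 0 − 0 = 0 days.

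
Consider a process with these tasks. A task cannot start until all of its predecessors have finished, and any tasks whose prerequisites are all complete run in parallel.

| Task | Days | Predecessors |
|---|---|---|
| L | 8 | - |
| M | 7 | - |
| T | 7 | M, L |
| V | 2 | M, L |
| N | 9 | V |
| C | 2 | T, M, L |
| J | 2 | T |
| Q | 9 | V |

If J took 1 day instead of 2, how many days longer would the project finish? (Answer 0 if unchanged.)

0

Critical path before the change: L→V→N = 8+2+9 = 19 giving 19 days.
J has 2 days of float (longest path through it is 17).
The critical path is still L→V→N; finish is now 19 days.
Change in finish: 19 − 19 = +0 days.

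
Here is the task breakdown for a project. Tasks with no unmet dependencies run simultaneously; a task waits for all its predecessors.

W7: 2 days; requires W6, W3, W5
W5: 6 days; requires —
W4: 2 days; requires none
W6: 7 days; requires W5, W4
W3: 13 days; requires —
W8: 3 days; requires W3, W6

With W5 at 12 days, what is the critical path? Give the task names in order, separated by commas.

The binding path is W5→W6→W8 = 6+7+3 = 16; finish at 16 days.
W5 is on the critical path; changing it to 12 makes that path 22 days.
That remains the longest chain; total 22 days.

W5, W6, W8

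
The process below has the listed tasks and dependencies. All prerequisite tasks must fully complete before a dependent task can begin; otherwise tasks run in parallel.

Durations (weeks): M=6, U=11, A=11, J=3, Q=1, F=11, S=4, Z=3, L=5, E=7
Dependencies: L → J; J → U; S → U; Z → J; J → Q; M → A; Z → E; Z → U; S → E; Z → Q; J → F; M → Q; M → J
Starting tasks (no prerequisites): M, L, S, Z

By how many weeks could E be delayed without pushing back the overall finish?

M→J→U = 6+3+11 = 20 sets the makespan at 20 weeks.
The longest chain containing E totals 11 weeks.
Float = 20 − 11 = 9.

9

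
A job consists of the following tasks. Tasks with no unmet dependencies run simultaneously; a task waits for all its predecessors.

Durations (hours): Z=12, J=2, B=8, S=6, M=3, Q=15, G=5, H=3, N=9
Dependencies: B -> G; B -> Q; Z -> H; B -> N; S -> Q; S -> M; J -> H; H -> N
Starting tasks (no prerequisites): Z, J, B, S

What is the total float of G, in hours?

11

Critical path: Z→H→N = 12+3+9 = 24, so the finish is 24 hours.
Longest path through G: 13 hours (earliest finish 13, latest finish 24).
Float = 24 − 13 = 11.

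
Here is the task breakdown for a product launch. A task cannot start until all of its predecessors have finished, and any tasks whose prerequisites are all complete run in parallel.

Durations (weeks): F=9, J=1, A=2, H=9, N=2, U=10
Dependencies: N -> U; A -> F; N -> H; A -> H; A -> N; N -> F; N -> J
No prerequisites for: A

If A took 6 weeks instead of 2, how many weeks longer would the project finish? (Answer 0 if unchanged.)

Baseline: A→N→U = 2+2+10 = 14 → 14 weeks.
A is on the critical path; changing it to 6 makes that path 18 weeks.
No other chain overtakes it, so the finish is 18 weeks.
Change in finish: 18 − 14 = +4 weeks.

4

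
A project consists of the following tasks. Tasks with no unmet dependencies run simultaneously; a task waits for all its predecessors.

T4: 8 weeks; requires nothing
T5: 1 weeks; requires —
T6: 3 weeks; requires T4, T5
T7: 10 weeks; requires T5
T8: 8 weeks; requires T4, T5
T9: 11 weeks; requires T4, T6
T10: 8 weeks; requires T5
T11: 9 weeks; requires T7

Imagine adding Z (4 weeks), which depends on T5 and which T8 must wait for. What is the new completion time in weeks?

Originally the project takes 22 weeks.
With Z inserted, T8 now waits for max(T4, T5, Z).
New critical path: T4→T6→T9 = 8+3+11 = 22 ⇒ 22 weeks.

22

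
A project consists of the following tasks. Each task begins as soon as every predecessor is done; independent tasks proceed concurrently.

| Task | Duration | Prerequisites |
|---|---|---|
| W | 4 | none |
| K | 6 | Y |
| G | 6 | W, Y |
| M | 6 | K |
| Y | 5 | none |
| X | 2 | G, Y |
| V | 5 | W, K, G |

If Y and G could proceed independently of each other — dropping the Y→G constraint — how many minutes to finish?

17

Before: longest chain Y→K→M = 5+6+6 = 17, finish 17.
Without Y→G, G's earliest start moves from 5 to 4.
After: Y→K→M = 5+6+6 = 17 → 17 minutes.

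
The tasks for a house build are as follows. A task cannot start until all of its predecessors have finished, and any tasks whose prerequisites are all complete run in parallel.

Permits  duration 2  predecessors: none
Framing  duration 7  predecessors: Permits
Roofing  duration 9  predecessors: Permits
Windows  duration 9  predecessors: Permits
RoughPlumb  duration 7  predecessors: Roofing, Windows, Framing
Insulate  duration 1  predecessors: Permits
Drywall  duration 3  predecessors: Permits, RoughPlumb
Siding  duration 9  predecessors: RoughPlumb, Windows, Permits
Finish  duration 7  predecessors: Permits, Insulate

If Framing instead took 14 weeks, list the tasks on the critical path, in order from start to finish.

As given, the longest chain is Permits→Roofing→RoughPlumb→Siding = 2+9+7+9 = 27, so the finish is 27 weeks.
The longest path through Framing is only 25 weeks, so Framing has float 2.
The binding chain switches to Permits→Framing→RoughPlumb→Siding = 2+14+7+9 = 32; finish 32 weeks.

Permits, Framing, RoughPlumb, Siding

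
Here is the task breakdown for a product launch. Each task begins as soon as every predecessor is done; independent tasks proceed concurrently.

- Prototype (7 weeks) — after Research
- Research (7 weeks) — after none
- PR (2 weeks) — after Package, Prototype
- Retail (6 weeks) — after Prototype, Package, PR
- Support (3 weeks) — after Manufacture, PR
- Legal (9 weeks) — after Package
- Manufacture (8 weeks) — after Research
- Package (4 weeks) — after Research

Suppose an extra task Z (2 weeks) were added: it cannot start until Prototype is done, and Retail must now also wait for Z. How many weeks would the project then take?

22

Originally the project takes 22 weeks.
With Z inserted, Retail now waits for max(Prototype, Package, PR, Z).
New critical path: Research→Prototype→Z→Retail = 7+7+2+6 = 22 ⇒ 22 weeks.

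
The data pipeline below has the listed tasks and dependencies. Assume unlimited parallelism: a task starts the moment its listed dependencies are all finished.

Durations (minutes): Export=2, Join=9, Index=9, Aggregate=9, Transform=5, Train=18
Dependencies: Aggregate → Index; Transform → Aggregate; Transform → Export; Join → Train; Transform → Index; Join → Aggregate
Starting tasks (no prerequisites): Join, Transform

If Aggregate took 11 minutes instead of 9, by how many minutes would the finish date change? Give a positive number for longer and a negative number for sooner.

2

Actual critical path: Join→Aggregate→Index = 9+9+9 = 27 ⇒ 27 minutes.
Aggregate lies on that path, so at 11 minutes the path becomes 29 minutes.
No other chain overtakes it, so the finish is 29 minutes.
Change in finish: 29 − 27 = +2 minutes.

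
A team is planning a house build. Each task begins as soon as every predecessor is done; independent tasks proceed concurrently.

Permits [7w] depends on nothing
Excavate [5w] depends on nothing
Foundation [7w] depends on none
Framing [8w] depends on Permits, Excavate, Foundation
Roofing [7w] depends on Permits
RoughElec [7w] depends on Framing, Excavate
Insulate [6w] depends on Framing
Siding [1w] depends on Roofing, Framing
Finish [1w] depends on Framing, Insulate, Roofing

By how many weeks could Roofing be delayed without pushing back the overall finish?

7

Critical path: Permits→Framing→RoughElec = 7+8+7 = 22, so the finish is 22 weeks.
Roofing finishes as early as 14 and must finish by 21.
Slack of Roofing = 14 − 7 = 7 weeks.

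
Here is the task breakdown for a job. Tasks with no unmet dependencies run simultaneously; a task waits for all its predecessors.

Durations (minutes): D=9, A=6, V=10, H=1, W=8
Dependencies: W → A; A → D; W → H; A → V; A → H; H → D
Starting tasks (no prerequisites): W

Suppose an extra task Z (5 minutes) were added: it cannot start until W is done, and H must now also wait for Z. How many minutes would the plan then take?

24

Originally the plan takes 24 minutes.
With Z inserted, H now waits for max(A, W, Z).
New critical path: W→A→H→D = 8+6+1+9 = 24 ⇒ 24 minutes.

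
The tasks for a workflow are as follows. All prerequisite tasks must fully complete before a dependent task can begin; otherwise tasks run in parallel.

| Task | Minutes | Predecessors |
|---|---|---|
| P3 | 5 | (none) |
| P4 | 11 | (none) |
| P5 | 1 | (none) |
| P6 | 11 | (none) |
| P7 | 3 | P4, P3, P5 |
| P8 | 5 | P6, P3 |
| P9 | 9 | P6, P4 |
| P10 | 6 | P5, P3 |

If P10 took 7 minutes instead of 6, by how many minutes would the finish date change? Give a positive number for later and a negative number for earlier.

As given, the longest chain is P4→P9 = 11+9 = 20, so the finish is 20 minutes.
The longest path through P10 is only 11 minutes, so P10 has float 9.
No other chain overtakes it, so the finish is 20 minutes.
Change in finish: 20 − 20 = +0 minutes.

0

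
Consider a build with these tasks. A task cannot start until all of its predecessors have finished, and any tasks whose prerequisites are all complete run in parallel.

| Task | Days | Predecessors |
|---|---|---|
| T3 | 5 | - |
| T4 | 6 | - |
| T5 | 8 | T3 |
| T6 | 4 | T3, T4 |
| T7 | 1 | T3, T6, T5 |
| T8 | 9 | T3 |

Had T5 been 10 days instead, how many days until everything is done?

16

The binding path is T3→T5→T7 = 5+8+1 = 14; finish at 14 days.
Since T5 is critical, the +2 change carries straight to that chain (now 16 days).
No other chain overtakes it, so the finish is 16 days.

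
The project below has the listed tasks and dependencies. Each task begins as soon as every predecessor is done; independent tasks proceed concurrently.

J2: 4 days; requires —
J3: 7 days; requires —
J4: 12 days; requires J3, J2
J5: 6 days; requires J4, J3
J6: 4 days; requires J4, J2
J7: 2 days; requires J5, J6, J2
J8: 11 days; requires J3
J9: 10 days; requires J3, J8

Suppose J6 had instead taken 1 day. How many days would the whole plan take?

As given, the longest chain is J3→J8→J9 = 7+11+10 = 28, so the finish is 28 days.
J6 is off the critical path — its longest chain is 25 days, giving 3 of slack.
That remains the longest chain; total 28 days.

28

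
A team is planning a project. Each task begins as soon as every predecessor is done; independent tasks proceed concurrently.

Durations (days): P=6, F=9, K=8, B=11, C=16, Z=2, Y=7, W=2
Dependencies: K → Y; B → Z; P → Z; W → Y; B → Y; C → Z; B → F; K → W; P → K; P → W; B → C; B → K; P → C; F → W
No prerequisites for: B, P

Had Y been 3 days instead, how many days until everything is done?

29

Baseline: B→F→W→Y = 11+9+2+7 = 29 → 29 days.
Y is on the critical path; changing it to 3 makes that path 25 days.
New critical path: B→C→Z = 11+16+2 = 29 ⇒ 29 days.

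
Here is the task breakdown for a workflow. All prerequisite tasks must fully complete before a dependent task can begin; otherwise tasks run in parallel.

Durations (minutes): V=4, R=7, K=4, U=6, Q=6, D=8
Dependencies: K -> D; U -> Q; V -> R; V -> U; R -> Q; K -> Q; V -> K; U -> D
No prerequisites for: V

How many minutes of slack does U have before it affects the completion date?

V→U→D = 4+6+8 = 18 sets the makespan at 18 minutes.
Longest path through U: 18 minutes (earliest finish 10, latest finish 10).
Float = 18 − 18 = 0.

0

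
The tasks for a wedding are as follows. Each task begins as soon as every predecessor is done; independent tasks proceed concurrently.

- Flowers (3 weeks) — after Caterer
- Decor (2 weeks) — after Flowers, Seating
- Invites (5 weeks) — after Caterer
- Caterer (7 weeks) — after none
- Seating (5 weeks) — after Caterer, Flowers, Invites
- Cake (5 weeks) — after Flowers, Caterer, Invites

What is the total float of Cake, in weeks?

2

Caterer→Invites→Seating→Decor = 7+5+5+2 = 19 sets the makespan at 19 weeks.
Cake finishes as early as 17 and must finish by 19.
Slack of Cake = 14 − 12 = 2 weeks.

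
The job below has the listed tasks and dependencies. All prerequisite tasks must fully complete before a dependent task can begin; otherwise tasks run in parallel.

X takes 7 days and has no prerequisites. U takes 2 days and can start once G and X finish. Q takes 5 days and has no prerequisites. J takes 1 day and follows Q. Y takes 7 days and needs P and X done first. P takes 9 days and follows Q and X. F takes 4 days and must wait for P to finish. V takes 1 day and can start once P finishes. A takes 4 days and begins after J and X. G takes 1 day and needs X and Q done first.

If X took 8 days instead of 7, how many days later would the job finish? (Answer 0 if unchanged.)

1

Critical path before the change: X→P→Y = 7+9+7 = 23 giving 23 days.
X is on the critical path; changing it to 8 makes that path 24 days.
That remains the longest chain; total 24 days.
Change in finish: 24 − 23 = +1 days.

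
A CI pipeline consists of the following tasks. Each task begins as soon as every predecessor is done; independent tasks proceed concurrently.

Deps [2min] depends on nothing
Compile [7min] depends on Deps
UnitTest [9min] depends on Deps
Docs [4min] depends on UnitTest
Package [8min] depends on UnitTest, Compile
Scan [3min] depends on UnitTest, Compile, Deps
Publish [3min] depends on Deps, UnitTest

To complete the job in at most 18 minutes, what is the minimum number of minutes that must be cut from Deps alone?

1

Current finish: 19 minutes; target: 18.
Deps is on every critical path, so each minute cut from Deps cuts the finish by one (this holds down to a finish of 18).
Need 19 − 18 = 1 minute off Deps → Deps becomes 1 minute, finish becomes 18.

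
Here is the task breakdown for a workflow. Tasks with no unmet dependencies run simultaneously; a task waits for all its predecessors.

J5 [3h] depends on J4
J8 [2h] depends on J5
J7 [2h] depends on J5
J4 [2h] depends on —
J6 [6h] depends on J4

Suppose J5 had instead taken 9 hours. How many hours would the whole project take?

13

Baseline: J4→J6 = 2+6 = 8 → 8 hours.
J5 has 1 hour of float (longest path through it is 7).
Now J4→J5→J7 = 2+9+2 = 13 is longest, so the finish becomes 13 hours.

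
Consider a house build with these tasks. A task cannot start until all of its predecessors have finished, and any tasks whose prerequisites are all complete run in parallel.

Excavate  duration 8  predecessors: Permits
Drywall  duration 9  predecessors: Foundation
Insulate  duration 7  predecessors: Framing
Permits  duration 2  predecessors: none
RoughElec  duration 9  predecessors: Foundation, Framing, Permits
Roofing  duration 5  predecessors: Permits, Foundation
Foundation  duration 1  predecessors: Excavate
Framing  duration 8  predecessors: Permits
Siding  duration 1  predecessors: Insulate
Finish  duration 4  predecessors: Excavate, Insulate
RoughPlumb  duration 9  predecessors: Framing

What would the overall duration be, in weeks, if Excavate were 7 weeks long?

21

The binding path is Permits→Framing→Insulate→Finish = 2+8+7+4 = 21; finish at 21 weeks.
Excavate is off the critical path — its longest chain is 20 weeks, giving 1 of slack.
The critical path is still Permits→Framing→Insulate→Finish; finish is now 21 weeks.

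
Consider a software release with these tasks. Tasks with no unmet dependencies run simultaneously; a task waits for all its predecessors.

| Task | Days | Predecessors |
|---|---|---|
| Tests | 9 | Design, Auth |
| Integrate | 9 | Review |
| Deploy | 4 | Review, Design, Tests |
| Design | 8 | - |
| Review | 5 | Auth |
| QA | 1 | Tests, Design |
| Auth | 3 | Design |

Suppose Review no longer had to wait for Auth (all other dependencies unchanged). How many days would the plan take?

24

Before: longest chain Design→Auth→Review→Integrate = 8+3+5+9 = 25, finish 25.
Without Auth→Review, Review's earliest start moves from 11 to 0.
New critical path: Design→Auth→Tests→Deploy = 8+3+9+4 = 24 ⇒ 24 days.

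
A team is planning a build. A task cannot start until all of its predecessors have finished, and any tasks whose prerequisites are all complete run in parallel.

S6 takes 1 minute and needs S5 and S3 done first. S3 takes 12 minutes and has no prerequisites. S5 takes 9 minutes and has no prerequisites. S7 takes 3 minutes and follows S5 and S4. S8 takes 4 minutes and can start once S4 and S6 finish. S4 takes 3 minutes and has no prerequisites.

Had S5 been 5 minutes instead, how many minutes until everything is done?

As given, the longest chain is S3→S6→S8 = 12+1+4 = 17, so the finish is 17 minutes.
S5 is off the critical path — its longest chain is 14 minutes, giving 3 of slack.
The critical path is still S3→S6→S8; finish is now 17 minutes.

17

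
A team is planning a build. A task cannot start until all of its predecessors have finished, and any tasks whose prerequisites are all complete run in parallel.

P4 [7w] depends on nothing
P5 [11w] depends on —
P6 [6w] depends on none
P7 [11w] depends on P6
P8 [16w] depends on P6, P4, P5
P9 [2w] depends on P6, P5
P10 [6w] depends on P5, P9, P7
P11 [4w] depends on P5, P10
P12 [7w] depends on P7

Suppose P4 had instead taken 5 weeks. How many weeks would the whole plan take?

The binding path is P5→P8 = 11+16 = 27; finish at 27 weeks.
P4 is off the critical path — its longest chain is 23 weeks, giving 4 of slack.
That remains the longest chain; total 27 weeks.

27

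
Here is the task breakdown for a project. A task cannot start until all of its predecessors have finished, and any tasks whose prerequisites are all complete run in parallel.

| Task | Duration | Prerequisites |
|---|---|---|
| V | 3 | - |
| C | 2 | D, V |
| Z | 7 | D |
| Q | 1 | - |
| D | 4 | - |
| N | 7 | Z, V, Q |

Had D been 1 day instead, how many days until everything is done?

15

Actual critical path: D→Z→N = 4+7+7 = 18 ⇒ 18 days.
Since D is critical, the -3 change carries straight to that chain (now 15 days).
The critical path is still D→Z→N; finish is now 15 days.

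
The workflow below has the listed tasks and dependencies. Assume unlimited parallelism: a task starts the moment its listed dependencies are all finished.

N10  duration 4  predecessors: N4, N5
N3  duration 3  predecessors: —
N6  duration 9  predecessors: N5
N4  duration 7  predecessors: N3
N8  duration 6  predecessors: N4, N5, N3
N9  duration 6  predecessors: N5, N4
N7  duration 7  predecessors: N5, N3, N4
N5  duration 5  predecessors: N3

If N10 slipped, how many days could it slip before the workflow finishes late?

Critical path: N3→N4→N7 = 3+7+7 = 17, so the finish is 17 days.
The longest chain containing N10 totals 14 days.
Float = 17 − 14 = 3.

3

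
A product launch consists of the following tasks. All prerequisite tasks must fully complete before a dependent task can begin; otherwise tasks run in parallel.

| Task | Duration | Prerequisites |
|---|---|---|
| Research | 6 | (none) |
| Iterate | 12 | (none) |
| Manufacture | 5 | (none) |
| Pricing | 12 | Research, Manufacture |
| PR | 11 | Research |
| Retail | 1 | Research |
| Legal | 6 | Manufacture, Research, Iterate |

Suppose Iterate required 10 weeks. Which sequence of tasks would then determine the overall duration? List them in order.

Research, Pricing

Baseline: Iterate→Legal = 12+6 = 18 → 18 weeks.
Since Iterate is critical, the -2 change carries straight to that chain (now 16 weeks).
New critical path: Research→Pricing = 6+12 = 18 ⇒ 18 weeks.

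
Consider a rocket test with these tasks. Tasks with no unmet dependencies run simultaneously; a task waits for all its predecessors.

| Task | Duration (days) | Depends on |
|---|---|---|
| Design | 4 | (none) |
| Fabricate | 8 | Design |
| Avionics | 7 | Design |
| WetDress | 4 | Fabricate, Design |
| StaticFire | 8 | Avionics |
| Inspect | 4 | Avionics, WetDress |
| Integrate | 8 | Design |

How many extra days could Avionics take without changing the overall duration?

1

Critical path: Design→Fabricate→WetDress→Inspect = 4+8+4+4 = 20, so the finish is 20 days.
The longest chain containing Avionics totals 19 days.
So Avionics can slip 12 − 11 = 1 day.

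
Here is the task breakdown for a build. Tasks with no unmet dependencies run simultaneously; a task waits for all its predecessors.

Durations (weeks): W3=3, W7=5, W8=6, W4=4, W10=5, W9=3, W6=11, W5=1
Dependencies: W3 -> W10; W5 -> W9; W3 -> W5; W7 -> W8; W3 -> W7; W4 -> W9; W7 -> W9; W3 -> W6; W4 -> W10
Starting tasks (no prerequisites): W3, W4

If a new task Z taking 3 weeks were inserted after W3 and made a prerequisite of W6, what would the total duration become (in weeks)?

17

Originally the build takes 14 weeks.
With Z inserted, W6 now waits for max(W3, Z).
New critical path: W3→Z→W6 = 3+3+11 = 17 ⇒ 17 weeks.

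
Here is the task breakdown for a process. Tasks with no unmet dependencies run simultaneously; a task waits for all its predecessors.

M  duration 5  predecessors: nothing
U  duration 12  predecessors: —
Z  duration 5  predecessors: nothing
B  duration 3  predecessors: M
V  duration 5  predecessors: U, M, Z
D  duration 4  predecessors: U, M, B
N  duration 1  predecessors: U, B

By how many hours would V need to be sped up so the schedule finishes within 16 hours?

1

Current finish: 17 hours; target: 16.
V is on every critical path, so each hour cut from V cuts the finish by one (this holds down to a finish of 16).
Need 17 − 16 = 1 hour off V → V becomes 4 hours, finish becomes 16.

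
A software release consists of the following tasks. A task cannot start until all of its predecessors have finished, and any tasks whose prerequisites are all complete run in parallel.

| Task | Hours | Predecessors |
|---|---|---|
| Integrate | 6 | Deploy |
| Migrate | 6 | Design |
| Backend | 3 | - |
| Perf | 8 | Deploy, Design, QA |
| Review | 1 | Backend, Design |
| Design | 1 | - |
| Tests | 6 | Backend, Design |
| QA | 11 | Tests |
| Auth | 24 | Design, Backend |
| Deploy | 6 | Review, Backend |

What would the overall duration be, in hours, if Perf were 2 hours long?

27

Critical path before the change: Backend→Tests→QA→Perf = 3+6+11+8 = 28 giving 28 hours.
Since Perf is critical, the -6 change carries straight to that chain (now 22 hours).
New critical path: Backend→Auth = 3+24 = 27 ⇒ 27 hours.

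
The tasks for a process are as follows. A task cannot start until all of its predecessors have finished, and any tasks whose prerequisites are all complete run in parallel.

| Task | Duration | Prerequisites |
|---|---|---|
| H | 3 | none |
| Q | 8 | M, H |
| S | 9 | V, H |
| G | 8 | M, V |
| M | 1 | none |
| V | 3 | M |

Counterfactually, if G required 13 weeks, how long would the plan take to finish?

The binding path is M→V→S = 1+3+9 = 13; finish at 13 weeks.
G is off the critical path — its longest chain is 12 weeks, giving 1 of slack.
The binding chain switches to M→V→G = 1+3+13 = 17; finish 17 weeks.

17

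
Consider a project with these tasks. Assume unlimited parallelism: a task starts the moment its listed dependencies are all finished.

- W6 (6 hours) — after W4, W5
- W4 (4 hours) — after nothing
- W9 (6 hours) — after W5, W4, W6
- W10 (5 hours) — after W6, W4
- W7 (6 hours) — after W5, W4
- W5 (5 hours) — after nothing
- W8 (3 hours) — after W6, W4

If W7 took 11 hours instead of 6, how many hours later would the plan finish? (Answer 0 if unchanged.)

0

Critical path before the change: W5→W6→W9 = 5+6+6 = 17 giving 17 hours.
W7 is off the critical path — its longest chain is 11 hours, giving 6 of slack.
That remains the longest chain; total 17 hours.
Change in finish: 17 − 17 = +0 hours.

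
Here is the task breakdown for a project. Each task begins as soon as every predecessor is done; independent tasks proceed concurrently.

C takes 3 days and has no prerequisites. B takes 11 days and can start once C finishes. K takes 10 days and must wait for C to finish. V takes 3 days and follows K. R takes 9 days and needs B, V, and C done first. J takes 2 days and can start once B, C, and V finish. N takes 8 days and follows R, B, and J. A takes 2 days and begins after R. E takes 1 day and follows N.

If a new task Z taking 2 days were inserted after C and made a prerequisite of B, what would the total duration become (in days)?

34

Originally the project takes 34 days.
With Z inserted, B now waits for max(C, Z).
New critical path: C→Z→B→R→N→E = 3+2+11+9+8+1 = 34 ⇒ 34 days.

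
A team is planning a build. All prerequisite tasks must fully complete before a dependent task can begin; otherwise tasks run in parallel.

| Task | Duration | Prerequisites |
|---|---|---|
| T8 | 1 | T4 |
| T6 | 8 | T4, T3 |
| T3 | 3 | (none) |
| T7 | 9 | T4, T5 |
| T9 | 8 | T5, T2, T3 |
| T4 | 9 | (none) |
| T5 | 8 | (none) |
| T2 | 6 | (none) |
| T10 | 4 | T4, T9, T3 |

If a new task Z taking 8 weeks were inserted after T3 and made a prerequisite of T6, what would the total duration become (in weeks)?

20

Originally the plan takes 20 weeks.
With Z inserted, T6 now waits for max(T4, T3, Z).
New critical path: T5→T9→T10 = 8+8+4 = 20 ⇒ 20 weeks.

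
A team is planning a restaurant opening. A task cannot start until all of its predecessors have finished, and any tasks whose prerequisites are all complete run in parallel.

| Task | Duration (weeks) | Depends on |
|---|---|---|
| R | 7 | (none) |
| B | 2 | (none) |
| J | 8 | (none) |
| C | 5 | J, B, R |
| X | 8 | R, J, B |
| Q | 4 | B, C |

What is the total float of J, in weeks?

0

J→C→Q = 8+5+4 = 17 sets the makespan at 17 weeks.
Longest path through J: 17 weeks (earliest finish 8, latest finish 8).
So J can slip 8 − 8 = 0 weeks.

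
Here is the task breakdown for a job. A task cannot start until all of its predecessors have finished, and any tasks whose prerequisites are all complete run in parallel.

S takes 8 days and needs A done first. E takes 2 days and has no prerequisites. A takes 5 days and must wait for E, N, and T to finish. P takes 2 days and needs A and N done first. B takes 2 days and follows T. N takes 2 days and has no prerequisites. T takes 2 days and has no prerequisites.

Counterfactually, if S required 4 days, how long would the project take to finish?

Actual critical path: N→A→S = 2+5+8 = 15 ⇒ 15 days.
S is on the critical path; changing it to 4 makes that path 11 days.
The critical path is still N→A→S; finish is now 11 days.

11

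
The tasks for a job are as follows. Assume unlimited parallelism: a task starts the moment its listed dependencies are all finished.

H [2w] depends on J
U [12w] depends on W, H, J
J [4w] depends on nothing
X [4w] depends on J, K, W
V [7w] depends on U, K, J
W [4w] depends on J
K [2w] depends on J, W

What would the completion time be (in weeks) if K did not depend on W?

27

Original critical path: J→W→U→V = 4+4+12+7 = 27 ⇒ 27 weeks.
Without W→K, K's earliest start moves from 8 to 4.
After: J→W→U→V = 4+4+12+7 = 27 → 27 weeks.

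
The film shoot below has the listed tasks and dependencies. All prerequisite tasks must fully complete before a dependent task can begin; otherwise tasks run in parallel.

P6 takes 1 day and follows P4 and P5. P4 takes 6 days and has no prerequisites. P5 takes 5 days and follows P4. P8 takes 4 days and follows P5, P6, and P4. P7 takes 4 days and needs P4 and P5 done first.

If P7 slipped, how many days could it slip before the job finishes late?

Critical path: P4→P5→P6→P8 = 6+5+1+4 = 16, so the finish is 16 days.
Longest path through P7: 15 days (earliest finish 15, latest finish 16).
Slack of P7 = 12 − 11 = 1 day.

1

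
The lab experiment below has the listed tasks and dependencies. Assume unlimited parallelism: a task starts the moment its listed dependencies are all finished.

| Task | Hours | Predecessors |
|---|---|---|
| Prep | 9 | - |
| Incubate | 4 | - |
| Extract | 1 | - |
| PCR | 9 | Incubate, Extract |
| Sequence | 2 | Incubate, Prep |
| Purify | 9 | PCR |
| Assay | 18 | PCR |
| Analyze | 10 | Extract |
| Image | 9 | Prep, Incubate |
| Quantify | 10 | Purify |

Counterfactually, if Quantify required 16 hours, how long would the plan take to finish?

Actual critical path: Incubate→PCR→Purify→Quantify = 4+9+9+10 = 32 ⇒ 32 hours.
Quantify is on the critical path; changing it to 16 makes that path 38 hours.
The critical path is still Incubate→PCR→Purify→Quantify; finish is now 38 hours.

38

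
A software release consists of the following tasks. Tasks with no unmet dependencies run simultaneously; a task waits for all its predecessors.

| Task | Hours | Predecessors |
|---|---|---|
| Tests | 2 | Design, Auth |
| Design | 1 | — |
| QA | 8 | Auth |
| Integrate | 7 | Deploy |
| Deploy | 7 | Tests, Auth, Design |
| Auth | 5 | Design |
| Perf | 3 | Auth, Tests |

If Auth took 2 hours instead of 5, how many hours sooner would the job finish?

3

As given, the longest chain is Design→Auth→Tests→Deploy→Integrate = 1+5+2+7+7 = 22, so the finish is 22 hours.
Auth lies on that path, so at 2 hours the path becomes 19 hours.
That remains the longest chain; total 19 hours.
Change in finish: 19 − 22 = -3 hours.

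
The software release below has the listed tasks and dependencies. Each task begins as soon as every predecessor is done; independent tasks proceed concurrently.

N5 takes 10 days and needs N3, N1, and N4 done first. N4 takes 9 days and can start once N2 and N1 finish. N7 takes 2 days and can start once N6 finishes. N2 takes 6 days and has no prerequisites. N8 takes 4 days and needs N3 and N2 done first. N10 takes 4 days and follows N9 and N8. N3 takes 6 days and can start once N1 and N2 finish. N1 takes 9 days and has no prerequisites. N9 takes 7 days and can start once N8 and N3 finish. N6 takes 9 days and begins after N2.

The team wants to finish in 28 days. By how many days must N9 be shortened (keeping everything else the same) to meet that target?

2

Current finish: 30 days; target: 28.
N9 is on every critical path, so each day cut from N9 cuts the finish by one (this holds down to a finish of 28).
Need 30 − 28 = 2 days off N9 → N9 becomes 5 days, finish becomes 28.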